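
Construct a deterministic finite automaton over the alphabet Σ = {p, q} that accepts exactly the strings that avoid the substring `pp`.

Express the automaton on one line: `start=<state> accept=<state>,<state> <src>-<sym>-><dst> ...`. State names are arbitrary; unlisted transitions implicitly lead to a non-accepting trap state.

start=s0 accept=s0,s1 s0-p->s1 s0-q->s0 s1-p->s2 s1-q->s0 s2-p->s2 s2-q->s2

This is the complement of 'contains `pp`'. Use the same substring-matching states — s0 through s2 holding how much of `pp` has just been matched — but flip the accepting set: everything except the trap s2 accepts.
3 states suffice.
        p   q  
>* s0   s1  s0 
 * s1   s2  s0 
   s2   s2  s2 
(> = start, * = accepting)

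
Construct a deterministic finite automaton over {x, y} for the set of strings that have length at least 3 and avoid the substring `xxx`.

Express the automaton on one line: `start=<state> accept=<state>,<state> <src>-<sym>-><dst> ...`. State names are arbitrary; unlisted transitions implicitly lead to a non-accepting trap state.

start=s0 accept=s7,s8,s9,s11,s12,s13 s0-x->s1 s0-y->s2 s1-x->s3 s1-y->s4 s2-x->s5 s2-y->s4 s3-x->s6 s3-y->s7 s4-x->s8 s4-y->s7 s5-x->s9 s5-y->s7 s6-x->s10 s6-y->s10 s7-x->s11 s7-y->s12 s8-x->s13 s8-y->s12 s9-x->s10 s9-y->s12 s10-x->s10 s10-y->s10 s11-x->s13 s11-y->s12 s12-x->s11 s12-y->s12 s13-x->s10 s13-y->s12

Build one automaton per condition and run them in lockstep. One (5 states) tracks the input length, saturating at 4; the other (4 states) tracks partial matches of the forbidden pattern `xxx`. Each combined state is a pair, one component from each; accept when both components accept.
With 14 states:
          x    y  
>  s0     s1   s2 
   s1     s3   s4 
   s2     s5   s4 
   s3     s6   s7 
   s4     s8   s7 
   s5     s9   s7 
   s6    s10  s10 
 * s7    s11  s12 
 * s8    s13  s12 
 * s9    s10  s12 
   s10   s10  s10 
 * s11   s13  s12 
 * s12   s11  s12 
 * s13   s10  s12 
(> = start, * = accepting)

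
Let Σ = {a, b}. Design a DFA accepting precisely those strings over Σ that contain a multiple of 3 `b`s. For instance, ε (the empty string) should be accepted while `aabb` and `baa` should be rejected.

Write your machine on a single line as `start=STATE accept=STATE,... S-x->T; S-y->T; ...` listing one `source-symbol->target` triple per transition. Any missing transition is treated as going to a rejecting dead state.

Keep the running count of `b`s modulo 3: each `b` advances along the cycle s0 → s1 → s2 → s0 while other symbols loop. Accept at s0.
        a   b  
>* s0   s0  s1 
   s1   s1  s2 
   s2   s2  s0 
(> = start, * = accepting)

start=s0; accept=s0; s0-a->s0; s0-b->s1; s1-a->s1; s1-b->s2; s2-a->s2; s2-b->s0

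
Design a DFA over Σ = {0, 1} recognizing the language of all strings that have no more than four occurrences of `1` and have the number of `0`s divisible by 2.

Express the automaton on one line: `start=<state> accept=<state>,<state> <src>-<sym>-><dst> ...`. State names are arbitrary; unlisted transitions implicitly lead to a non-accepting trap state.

start=A accept=A,C,E,G,I A-0->B A-1->C B-0->A B-1->D C-0->D C-1->E D-0->C D-1->F E-0->F E-1->G F-0->E F-1->H G-0->H G-1->I H-0->G H-1->J I-0->J I-1->K J-0->I J-1->K K-0->K K-1->K

Handle the two conditions separately and then intersect. One (6 states) tracks the count of `1`s, saturating at 5; the other (2 states) tracks the count of `0`s modulo 2. Each combined state is a pair, one component from each; accept when both components accept. After merging equivalent states the machine shrinks.
An 11-state machine:
       0  1 
>* A   B  C 
   B   A  D 
 * C   D  E 
   D   C  F 
 * E   F  G 
   F   E  H 
 * G   H  I 
   H   G  J 
 * I   J  K 
   J   I  K 
   K   K  K 
(> = start, * = accepting)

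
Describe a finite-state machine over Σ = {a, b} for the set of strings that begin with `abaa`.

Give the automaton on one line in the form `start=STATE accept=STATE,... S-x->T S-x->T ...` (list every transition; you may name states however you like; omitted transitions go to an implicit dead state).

Walk along `abaa` while the input agrees: from q0 take `a` to q1, and so on. Any deviation drops to the rejecting sink q5. Once q4 is reached the prefix is confirmed and every continuation is accepted.
A 6-state machine:
        a   b  
>  q0   q1  q5 
   q1   q5  q2 
   q2   q3  q5 
   q3   q4  q5 
 * q4   q4  q4 
   q5   q5  q5 
(> = start, * = accepting)

start=q0 accept=q4 q0-a->q1 q0-b->q5 q1-a->q5 q1-b->q2 q2-a->q3 q2-b->q5 q3-a->q4 q3-b->q5 q4-a->q4 q4-b->q4 q5-a->q5 q5-b->q5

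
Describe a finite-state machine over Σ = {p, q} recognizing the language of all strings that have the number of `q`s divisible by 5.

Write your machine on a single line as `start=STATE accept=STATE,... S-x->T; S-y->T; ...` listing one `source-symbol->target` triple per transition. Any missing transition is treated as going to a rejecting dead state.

start=s0; accept=s0; s0-p->s0; s0-q->s1; s1-p->s1; s1-q->s2; s2-p->s2; s2-q->s3; s3-p->s3; s3-q->s4; s4-p->s4; s4-q->s0

Keep the running count of `q`s modulo 5: each `q` advances along the cycle s0 → s1 → s2 → s3 → s4 → s0 while other symbols loop. Accept at s0.
A 5-state machine:
        p   q  
>* s0   s0  s1 
   s1   s1  s2 
   s2   s2  s3 
   s3   s3  s4 
   s4   s4  s0 
(> = start, * = accepting)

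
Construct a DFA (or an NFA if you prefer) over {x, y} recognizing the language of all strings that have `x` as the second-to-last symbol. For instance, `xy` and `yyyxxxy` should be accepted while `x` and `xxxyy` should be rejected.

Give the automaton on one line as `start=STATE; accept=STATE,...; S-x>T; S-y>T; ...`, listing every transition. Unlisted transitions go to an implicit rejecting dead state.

start=s0; accept=s3,s4; s0-x>s1; s0-y>s2; s1-x>s3; s1-y>s4; s2-x>s5; s2-y>s6; s3-x>s3; s3-y>s4; s4-x>s5; s4-y>s6; s5-x>s3; s5-y>s4; s6-x>s5; s6-y>s6

A DFA must remember the last 2 symbols (since which symbol is second-to-last isn't known until the input ends). Use one state per possible window of the last ≤2 symbols; accept from those whose window starts with `x`.
        x   y  
>  s0   s1  s2 
   s1   s3  s4 
   s2   s5  s6 
 * s3   s3  s4 
 * s4   s5  s6 
   s5   s3  s4 
   s6   s5  s6 
(> = start, * = accepting)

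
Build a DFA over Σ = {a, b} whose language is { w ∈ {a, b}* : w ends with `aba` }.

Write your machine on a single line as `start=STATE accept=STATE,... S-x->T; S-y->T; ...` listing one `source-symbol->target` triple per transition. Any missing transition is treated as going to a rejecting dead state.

start=q0; accept=q3; q0-a->q1; q0-b->q0; q1-a->q1; q1-b->q2; q2-a->q3; q2-b->q0; q3-a->q1; q3-b->q2

Let each state record the length of the longest suffix of the input read so far that is also a prefix of `aba`. q1 means the last symbol is `a`; q2 means the last 2 symbols are `ab`; q3 means the last 3 symbols are `aba`. Accept only at q3, where the string currently ends in `aba`.
        a   b  
>  q0   q1  q0 
   q1   q1  q2 
   q2   q3  q0 
 * q3   q1  q2 
(> = start, * = accepting)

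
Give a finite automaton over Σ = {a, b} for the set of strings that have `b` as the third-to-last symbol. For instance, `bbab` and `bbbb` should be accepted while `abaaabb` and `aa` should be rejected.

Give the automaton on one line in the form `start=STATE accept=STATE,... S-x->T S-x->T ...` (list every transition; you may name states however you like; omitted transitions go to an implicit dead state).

Because acceptance depends on a position counted from the end, the machine has to buffer the most recent 3 symbols. Make each state the string of the last up-to-3 symbols read; on input `x` shift the window left and append `x`. Accept when the buffered window has length 3 and begins with `b`.
15 states suffice.
          a    b  
>  s0     s1   s2 
   s1     s3   s4 
   s2     s5   s6 
   s3     s7   s8 
   s4     s9  s10 
   s5    s11  s12 
   s6    s13  s14 
   s7     s7   s8 
   s8     s9  s10 
   s9    s11  s12 
   s10   s13  s14 
 * s11    s7   s8 
 * s12    s9  s10 
 * s13   s11  s12 
 * s14   s13  s14 
(> = start, * = accepting)

start=s0 accept=s11,s12,s13,s14 s0-a->s1 s0-b->s2 s1-a->s3 s1-b->s4 s2-a->s5 s2-b->s6 s3-a->s7 s3-b->s8 s4-a->s9 s4-b->s10 s5-a->s11 s5-b->s12 s6-a->s13 s6-b->s14 s7-a->s7 s7-b->s8 s8-a->s9 s8-b->s10 s9-a->s11 s9-b->s12 s10-a->s13 s10-b->s14 s11-a->s7 s11-b->s8 s12-a->s9 s12-b->s10 s13-a->s11 s13-b->s12 s14-a->s13 s14-b->s14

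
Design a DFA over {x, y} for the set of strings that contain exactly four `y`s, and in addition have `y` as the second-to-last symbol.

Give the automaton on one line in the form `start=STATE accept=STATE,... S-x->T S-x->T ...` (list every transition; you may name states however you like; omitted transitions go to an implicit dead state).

start=q0 accept=q14,q17 q0-x->q1 q0-y->q2 q1-x->q3 q1-y->q4 q2-x->q5 q2-y->q6 q3-x->q3 q3-y->q4 q4-x->q5 q4-y->q6 q5-x->q7 q5-y->q8 q6-x->q9 q6-y->q10 q7-x->q7 q7-y->q8 q8-x->q9 q8-y->q10 q9-x->q11 q9-y->q12 q10-x->q13 q10-y->q14 q11-x->q11 q11-y->q12 q12-x->q13 q12-y->q14 q13-x->q15 q13-y->q16 q14-x->q17 q14-y->q18 q15-x->q15 q15-y->q16 q16-x->q17 q16-y->q18 q17-x->q19 q17-y->q20 q18-x->q21 q18-y->q18 q19-x->q19 q19-y->q20 q20-x->q21 q20-y->q18 q21-x->q22 q21-y->q20 q22-x->q22 q22-y->q20

Build one automaton per condition and run them in lockstep. One (6 states) tracks the count of `y`s, saturating at 5; the other (7 states) tracks the last 2 symbols read. Each combined state is a pair, one component from each; accept when both components accept.
A 23-state machine:
          x    y  
>  q0     q1   q2 
   q1     q3   q4 
   q2     q5   q6 
   q3     q3   q4 
   q4     q5   q6 
   q5     q7   q8 
   q6     q9  q10 
   q7     q7   q8 
   q8     q9  q10 
   q9    q11  q12 
   q10   q13  q14 
   q11   q11  q12 
   q12   q13  q14 
   q13   q15  q16 
 * q14   q17  q18 
   q15   q15  q16 
   q16   q17  q18 
 * q17   q19  q20 
   q18   q21  q18 
   q19   q19  q20 
   q20   q21  q18 
   q21   q22  q20 
   q22   q22  q20 
(> = start, * = accepting)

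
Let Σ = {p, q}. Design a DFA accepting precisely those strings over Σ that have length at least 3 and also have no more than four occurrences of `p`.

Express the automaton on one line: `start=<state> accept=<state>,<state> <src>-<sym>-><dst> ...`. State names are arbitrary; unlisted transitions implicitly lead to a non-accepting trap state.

start=A accept=G,H,I,J,K A-p->B A-q->C B-p->D B-q->E C-p->E C-q->F D-p->G D-q->H E-p->H E-q->I F-p->I F-q->J G-p->K G-q->G H-p->G H-q->H I-p->H I-q->I J-p->I J-q->J K-p->L K-q->K L-p->L L-q->L

Build one automaton per condition and run them in lockstep. The first has 5 states tracking the input length, saturating at 4; the second has 6 states tracking the count of `p`s, saturating at 5. A product state is a pair (one from each), accepting exactly when both do. Equivalent product states are then merged.
With 12 states:
       p  q 
>  A   B  C 
   B   D  E 
   C   E  F 
   D   G  H 
   E   H  I 
   F   I  J 
 * G   K  G 
 * H   G  H 
 * I   H  I 
 * J   I  J 
 * K   L  K 
   L   L  L 
(> = start, * = accepting)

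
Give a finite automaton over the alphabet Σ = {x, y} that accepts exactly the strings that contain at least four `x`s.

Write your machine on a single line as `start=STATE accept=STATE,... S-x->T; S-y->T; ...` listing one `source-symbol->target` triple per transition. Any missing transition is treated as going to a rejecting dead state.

start=S0; accept=S4,S5; S0-x->S1; S0-y->S0; S1-x->S2; S1-y->S1; S2-x->S3; S2-y->S2; S3-x->S4; S3-y->S3; S4-x->S5; S4-y->S4; S5-x->S5; S5-y->S5

Count `x`s, saturating at 5: states S0 through S4 mean 0 through 4 `x`s seen; S5 means more than 4. Each `x` increments (capped at S5); other symbols loop. Accept from {S4, S5}.
6 states suffice.
        x   y  
>  S0   S1  S0 
   S1   S2  S1 
   S2   S3  S2 
   S3   S4  S3 
 * S4   S5  S4 
 * S5   S5  S5 
(> = start, * = accepting)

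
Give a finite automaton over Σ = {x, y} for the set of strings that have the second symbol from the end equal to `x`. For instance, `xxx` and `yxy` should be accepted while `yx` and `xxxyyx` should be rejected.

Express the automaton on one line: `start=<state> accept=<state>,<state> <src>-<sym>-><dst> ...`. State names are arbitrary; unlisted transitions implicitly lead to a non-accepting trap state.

start=q0 accept=q3,q4 q0-x->q1 q0-y->q2 q1-x->q3 q1-y->q4 q2-x->q5 q2-y->q6 q3-x->q3 q3-y->q4 q4-x->q5 q4-y->q6 q5-x->q3 q5-y->q4 q6-x->q5 q6-y->q6

A DFA must remember the last 2 symbols (since which symbol is second-to-last isn't known until the input ends). Use one state per possible window of the last ≤2 symbols; accept from those whose window starts with `x`.
A 7-state machine:
        x   y  
>  q0   q1  q2 
   q1   q3  q4 
   q2   q5  q6 
 * q3   q3  q4 
 * q4   q5  q6 
   q5   q3  q4 
   q6   q5  q6 
(> = start, * = accepting)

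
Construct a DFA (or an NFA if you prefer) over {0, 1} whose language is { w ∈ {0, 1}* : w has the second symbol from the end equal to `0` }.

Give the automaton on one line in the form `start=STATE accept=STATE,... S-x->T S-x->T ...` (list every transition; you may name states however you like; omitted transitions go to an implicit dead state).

start=A accept=D,E A-0->B A-1->C B-0->D B-1->E C-0->F C-1->G D-0->D D-1->E E-0->F E-1->G F-0->D F-1->E G-0->F G-1->G

Because acceptance depends on a position counted from the end, the machine has to buffer the most recent 2 symbols. Make each state the string of the last up-to-2 symbols read; on input `x` shift the window left and append `x`. Accept when the buffered window has length 2 and begins with `0`.
A 7-state machine:
       0  1 
>  A   B  C 
   B   D  E 
   C   F  G 
 * D   D  E 
 * E   F  G 
   F   D  E 
   G   F  G 
(> = start, * = accepting)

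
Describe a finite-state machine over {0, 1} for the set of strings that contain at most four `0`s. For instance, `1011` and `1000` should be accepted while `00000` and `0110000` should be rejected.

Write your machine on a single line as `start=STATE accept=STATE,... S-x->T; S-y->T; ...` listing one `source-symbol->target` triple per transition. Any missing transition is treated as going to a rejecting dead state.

start=q0; accept=q0,q1,q2,q3,q4; q0-0->q1; q0-1->q0; q1-0->q2; q1-1->q1; q2-0->q3; q2-1->q2; q3-0->q4; q3-1->q3; q4-0->q5; q4-1->q4; q5-0->q5; q5-1->q5

Only the number of `0`s matters, and only up to 5. Make a chain q0 → q1 → q2 → q3 → q4 → q5 advanced by each `0` (with q5 absorbing); every other symbol self-loops. The accepting set is {q0, q1, q2, q3, q4}.
        0   1  
>* q0   q1  q0 
 * q1   q2  q1 
 * q2   q3  q2 
 * q3   q4  q3 
 * q4   q5  q4 
   q5   q5  q5 
(> = start, * = accepting)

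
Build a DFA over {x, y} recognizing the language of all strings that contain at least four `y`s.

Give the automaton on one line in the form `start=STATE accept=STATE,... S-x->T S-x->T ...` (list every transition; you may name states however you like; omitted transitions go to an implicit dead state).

Only the number of `y`s matters, and only up to 5. Make a chain q0 → q1 → q2 → q3 → q4 → q5 advanced by each `y` (with q5 absorbing); every other symbol self-loops. The accepting set is {q4, q5}.
        x   y  
>  q0   q0  q1 
   q1   q1  q2 
   q2   q2  q3 
   q3   q3  q4 
 * q4   q4  q5 
 * q5   q5  q5 
(> = start, * = accepting)

start=q0 accept=q4,q5 q0-x->q0 q0-y->q1 q1-x->q1 q1-y->q2 q2-x->q2 q2-y->q3 q3-x->q3 q3-y->q4 q4-x->q4 q4-y->q5 q5-x->q5 q5-y->q5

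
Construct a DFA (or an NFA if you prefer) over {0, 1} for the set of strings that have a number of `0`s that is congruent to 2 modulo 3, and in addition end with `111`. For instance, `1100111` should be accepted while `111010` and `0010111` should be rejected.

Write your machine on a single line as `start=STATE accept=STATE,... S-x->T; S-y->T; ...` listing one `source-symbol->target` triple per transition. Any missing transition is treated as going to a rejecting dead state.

start=A; accept=L; A-0->B; A-1->C; B-0->D; B-1->E; C-0->B; C-1->F; D-0->A; D-1->G; E-0->D; E-1->H; F-0->B; F-1->I; G-0->A; G-1->J; H-0->D; H-1->K; I-0->B; I-1->I; J-0->A; J-1->L; K-0->D; K-1->K; L-0->A; L-1->L

Build one automaton per condition and run them in lockstep. The first has 3 states tracking the count of `0`s modulo 3; the second has 4 states tracking how much of the suffix `111` has currently been matched. A product state is a pair (one from each), accepting exactly when both do.
       0  1 
>  A   B  C 
   B   D  E 
   C   B  F 
   D   A  G 
   E   D  H 
   F   B  I 
   G   A  J 
   H   D  K 
   I   B  I 
   J   A  L 
   K   D  K 
 * L   A  L 
(> = start, * = accepting)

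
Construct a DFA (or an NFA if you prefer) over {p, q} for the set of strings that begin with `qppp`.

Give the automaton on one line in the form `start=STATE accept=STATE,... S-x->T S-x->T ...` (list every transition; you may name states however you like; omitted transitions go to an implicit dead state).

Walk along `qppp` while the input agrees: from s0 take `q` to s1, and so on. Any deviation drops to the rejecting sink s5. Once s4 is reached the prefix is confirmed and every continuation is accepted.
With 6 states:
        p   q  
>  s0   s5  s1 
   s1   s2  s5 
   s2   s3  s5 
   s3   s4  s5 
 * s4   s4  s4 
   s5   s5  s5 
(> = start, * = accepting)

start=s0 accept=s4 s0-p->s5 s0-q->s1 s1-p->s2 s1-q->s5 s2-p->s3 s2-q->s5 s3-p->s4 s3-q->s5 s4-p->s4 s4-q->s4 s5-p->s5 s5-q->s5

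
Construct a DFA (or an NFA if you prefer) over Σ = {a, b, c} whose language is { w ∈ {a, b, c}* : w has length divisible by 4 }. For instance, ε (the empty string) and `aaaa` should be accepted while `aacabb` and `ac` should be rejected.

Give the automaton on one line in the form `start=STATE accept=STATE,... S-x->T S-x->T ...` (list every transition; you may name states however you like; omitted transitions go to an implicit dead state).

Only the length mod 4 matters, so use a 4-cycle: from any state, every input symbol moves to the next state, wrapping s3 back to s0. Mark s0 accepting.
4 states suffice.
        a   b   c  
>* s0   s1  s1  s1 
   s1   s2  s2  s2 
   s2   s3  s3  s3 
   s3   s0  s0  s0 
(> = start, * = accepting)

start=s0 accept=s0 s0-a->s1 s0-b->s1 s0-c->s1 s1-a->s2 s1-b->s2 s1-c->s2 s2-a->s3 s2-b->s3 s2-c->s3 s3-a->s0 s3-b->s0 s3-c->s0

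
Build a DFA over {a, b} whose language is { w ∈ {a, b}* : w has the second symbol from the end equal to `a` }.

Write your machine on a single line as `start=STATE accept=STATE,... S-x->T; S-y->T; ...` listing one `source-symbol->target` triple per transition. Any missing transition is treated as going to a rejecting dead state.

start=S0; accept=S3,S4; S0-a->S1; S0-b->S2; S1-a->S3; S1-b->S4; S2-a->S5; S2-b->S6; S3-a->S3; S3-b->S4; S4-a->S5; S4-b->S6; S5-a->S3; S5-b->S4; S6-a->S5; S6-b->S6

A DFA must remember the last 2 symbols (since which symbol is second-to-last isn't known until the input ends). Use one state per possible window of the last ≤2 symbols; accept from those whose window starts with `a`.
A 7-state machine:
        a   b  
>  S0   S1  S2 
   S1   S3  S4 
   S2   S5  S6 
 * S3   S3  S4 
 * S4   S5  S6 
   S5   S3  S4 
   S6   S5  S6 
(> = start, * = accepting)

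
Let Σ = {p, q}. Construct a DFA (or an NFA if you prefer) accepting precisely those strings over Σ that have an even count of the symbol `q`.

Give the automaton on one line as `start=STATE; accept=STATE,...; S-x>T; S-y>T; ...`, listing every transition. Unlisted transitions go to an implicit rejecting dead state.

The only thing that matters is how many `q`s have appeared, reduced mod 2. Use one state per residue: S0 for 0, …, S1 for 1. Reading `q` moves to the next residue; anything else stays put. S0 is accepting.
With 2 states:
        p   q  
>* S0   S0  S1 
   S1   S1  S0 
(> = start, * = accepting)

start=S0; accept=S0; S0-p>S0; S0-q>S1; S1-p>S1; S1-q>S0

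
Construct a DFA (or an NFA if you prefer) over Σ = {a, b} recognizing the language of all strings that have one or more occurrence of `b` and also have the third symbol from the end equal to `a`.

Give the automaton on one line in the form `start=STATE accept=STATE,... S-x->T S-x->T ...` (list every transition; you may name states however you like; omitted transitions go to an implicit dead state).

start=S0 accept=S6,S7,S8,S10 S0-a->S1 S0-b->S2 S1-a->S3 S1-b->S4 S2-a->S5 S2-b->S2 S3-a->S3 S3-b->S6 S4-a->S7 S4-b->S8 S5-a->S9 S5-b->S4 S6-a->S7 S6-b->S8 S7-a->S9 S7-b->S4 S8-a->S5 S8-b->S2 S9-a->S10 S9-b->S6 S10-a->S10 S10-b->S6

Build one automaton per condition and run them in lockstep. One (3 states) tracks the count of `b`s, saturating at 2; the other (15 states) tracks the last 3 symbols read. Each combined state is a pair, one component from each; accept when both components accept. Equivalent product states are then merged.
With 11 states:
          a    b  
>  S0     S1   S2 
   S1     S3   S4 
   S2     S5   S2 
   S3     S3   S6 
   S4     S7   S8 
   S5     S9   S4 
 * S6     S7   S8 
 * S7     S9   S4 
 * S8     S5   S2 
   S9    S10   S6 
 * S10   S10   S6 
(> = start, * = accepting)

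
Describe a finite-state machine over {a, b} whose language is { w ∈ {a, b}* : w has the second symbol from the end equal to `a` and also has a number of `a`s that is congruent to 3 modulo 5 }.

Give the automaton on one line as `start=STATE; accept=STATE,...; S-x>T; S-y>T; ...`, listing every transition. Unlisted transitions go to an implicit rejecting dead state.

Run two small machines in parallel and take their product. The first has 7 states tracking the last 2 symbols read; the second has 5 states tracking the count of `a`s modulo 5. A product state is a pair (one from each), accepting exactly when both do. Minimizing collapses redundant product states.
9 states suffice.
        a   b  
>  q0   q1  q0 
   q1   q2  q1 
   q2   q3  q4 
 * q3   q5  q6 
   q4   q7  q4 
   q5   q0  q5 
 * q6   q5  q8 
   q7   q5  q6 
   q8   q5  q8 
(> = start, * = accepting)

start=q0; accept=q3,q6; q0-a>q1; q0-b>q0; q1-a>q2; q1-b>q1; q2-a>q3; q2-b>q4; q3-a>q5; q3-b>q6; q4-a>q7; q4-b>q4; q5-a>q0; q5-b>q5; q6-a>q5; q6-b>q8; q7-a>q5; q7-b>q6; q8-a>q5; q8-b>q8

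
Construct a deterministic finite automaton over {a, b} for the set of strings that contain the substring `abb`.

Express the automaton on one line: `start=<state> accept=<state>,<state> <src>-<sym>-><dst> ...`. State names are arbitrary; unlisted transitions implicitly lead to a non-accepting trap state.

Track how much of `abb` has been matched so far: state q0 is no progress, q3 is the absorbing accept state reached once `abb` has occurred. Intermediate states record partial matches; on a mismatch, fall back to the longest reusable overlap.
With 4 states:
        a   b  
>  q0   q1  q0 
   q1   q1  q2 
   q2   q1  q3 
 * q3   q3  q3 
(> = start, * = accepting)

start=q0 accept=q3 q0-a->q1 q0-b->q0 q1-a->q1 q1-b->q2 q2-a->q1 q2-b->q3 q3-a->q3 q3-b->q3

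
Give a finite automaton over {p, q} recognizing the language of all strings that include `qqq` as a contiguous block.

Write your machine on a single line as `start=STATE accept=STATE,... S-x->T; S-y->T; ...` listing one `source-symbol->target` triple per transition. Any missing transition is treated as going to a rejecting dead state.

start=s0; accept=s3; s0-p->s0; s0-q->s1; s1-p->s0; s1-q->s2; s2-p->s0; s2-q->s3; s3-p->s3; s3-q->s3

States s0..s2 record the length of the longest prefix of `qqq` that matches the current input suffix. Reaching s3 means `qqq` has been seen, and we stay there forever. Accept from s3.
A 4-state machine:
        p   q  
>  s0   s0  s1 
   s1   s0  s2 
   s2   s0  s3 
 * s3   s3  s3 
(> = start, * = accepting)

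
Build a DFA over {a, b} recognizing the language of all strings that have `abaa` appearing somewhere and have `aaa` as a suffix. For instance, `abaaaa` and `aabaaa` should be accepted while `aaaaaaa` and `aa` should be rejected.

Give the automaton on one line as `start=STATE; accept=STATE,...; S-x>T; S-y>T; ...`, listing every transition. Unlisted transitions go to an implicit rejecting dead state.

start=S0; accept=S7; S0-a>S1; S0-b>S0; S1-a>S2; S1-b>S3; S2-a>S4; S2-b>S3; S3-a>S5; S3-b>S0; S4-a>S4; S4-b>S3; S5-a>S6; S5-b>S3; S6-a>S7; S6-b>S8; S7-a>S7; S7-b>S8; S8-a>S9; S8-b>S8; S9-a>S6; S9-b>S8

Run two small machines in parallel and take their product. The first has 5 states tracking whether and how much of `abaa` has been seen; the second has 4 states tracking how much of the suffix `aaa` has currently been matched. A product state is a pair (one from each), accepting exactly when both do.
A 10-state machine:
        a   b  
>  S0   S1  S0 
   S1   S2  S3 
   S2   S4  S3 
   S3   S5  S0 
   S4   S4  S3 
   S5   S6  S3 
   S6   S7  S8 
 * S7   S7  S8 
   S8   S9  S8 
   S9   S6  S8 
(> = start, * = accepting)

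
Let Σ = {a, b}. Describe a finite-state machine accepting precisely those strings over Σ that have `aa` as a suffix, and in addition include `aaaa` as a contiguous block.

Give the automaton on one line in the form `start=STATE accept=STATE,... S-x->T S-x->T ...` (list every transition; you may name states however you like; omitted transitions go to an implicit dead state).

Handle the two conditions separately and then intersect. The first has 3 states tracking how much of the suffix `aa` has currently been matched; the second has 5 states tracking whether and how much of `aaaa` has been seen. A product state is a pair (one from each), accepting exactly when both do.
With 7 states:
        a   b  
>  S0   S1  S0 
   S1   S2  S0 
   S2   S3  S0 
   S3   S4  S0 
 * S4   S4  S5 
   S5   S6  S5 
   S6   S4  S5 
(> = start, * = accepting)

start=S0 accept=S4 S0-a->S1 S0-b->S0 S1-a->S2 S1-b->S0 S2-a->S3 S2-b->S0 S3-a->S4 S3-b->S0 S4-a->S4 S4-b->S5 S5-a->S6 S5-b->S5 S6-a->S4 S6-b->S5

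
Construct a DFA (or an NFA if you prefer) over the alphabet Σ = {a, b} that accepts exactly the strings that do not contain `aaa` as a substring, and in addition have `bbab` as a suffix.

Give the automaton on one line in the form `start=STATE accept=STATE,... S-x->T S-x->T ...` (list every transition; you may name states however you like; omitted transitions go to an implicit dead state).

start=S0 accept=S7 S0-a->S1 S0-b->S2 S1-a->S3 S1-b->S2 S2-a->S1 S2-b->S4 S3-a->S5 S3-b->S2 S4-a->S6 S4-b->S4 S5-a->S5 S5-b->S5 S6-a->S3 S6-b->S7 S7-a->S1 S7-b->S4

Build one automaton per condition and run them in lockstep. One (4 states) tracks partial matches of the forbidden pattern `aaa`; the other (5 states) tracks how much of the suffix `bbab` has currently been matched. Each combined state is a pair, one component from each; accept when both components accept. Minimizing collapses redundant product states.
        a   b  
>  S0   S1  S2 
   S1   S3  S2 
   S2   S1  S4 
   S3   S5  S2 
   S4   S6  S4 
   S5   S5  S5 
   S6   S3  S7 
 * S7   S1  S4 
(> = start, * = accepting)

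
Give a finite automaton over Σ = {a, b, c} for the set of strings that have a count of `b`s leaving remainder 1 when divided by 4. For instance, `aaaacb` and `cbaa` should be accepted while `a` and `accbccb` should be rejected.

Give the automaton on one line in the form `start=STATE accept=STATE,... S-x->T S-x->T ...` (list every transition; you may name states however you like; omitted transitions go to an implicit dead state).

The only thing that matters is how many `b`s have appeared, reduced mod 4. Use one state per residue: s0 for 0, …, s3 for 3. Reading `b` moves to the next residue; anything else stays put. s1 is accepting.
        a   b   c  
>  s0   s0  s1  s0 
 * s1   s1  s2  s1 
   s2   s2  s3  s2 
   s3   s3  s0  s3 
(> = start, * = accepting)

start=s0 accept=s1 s0-a->s0 s0-b->s1 s0-c->s0 s1-a->s1 s1-b->s2 s1-c->s1 s2-a->s2 s2-b->s3 s2-c->s2 s3-a->s3 s3-b->s0 s3-c->s3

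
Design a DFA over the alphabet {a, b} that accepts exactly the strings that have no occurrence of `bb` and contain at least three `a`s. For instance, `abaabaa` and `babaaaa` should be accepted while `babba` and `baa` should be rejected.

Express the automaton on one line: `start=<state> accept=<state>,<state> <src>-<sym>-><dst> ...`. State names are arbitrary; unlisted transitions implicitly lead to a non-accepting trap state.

Handle the two conditions separately and then intersect. The first has 3 states tracking partial matches of the forbidden pattern `bb`; the second has 5 states tracking the count of `a`s, saturating at 4. A product state is a pair (one from each), accepting exactly when both do. Minimizing collapses redundant product states.
        a   b  
>  s0   s1  s2 
   s1   s3  s4 
   s2   s1  s5 
   s3   s6  s7 
   s4   s3  s5 
   s5   s5  s5 
 * s6   s6  s8 
   s7   s6  s5 
 * s8   s6  s5 
(> = start, * = accepting)

start=s0 accept=s6,s8 s0-a->s1 s0-b->s2 s1-a->s3 s1-b->s4 s2-a->s1 s2-b->s5 s3-a->s6 s3-b->s7 s4-a->s3 s4-b->s5 s5-a->s5 s5-b->s5 s6-a->s6 s6-b->s8 s7-a->s6 s7-b->s5 s8-a->s6 s8-b->s5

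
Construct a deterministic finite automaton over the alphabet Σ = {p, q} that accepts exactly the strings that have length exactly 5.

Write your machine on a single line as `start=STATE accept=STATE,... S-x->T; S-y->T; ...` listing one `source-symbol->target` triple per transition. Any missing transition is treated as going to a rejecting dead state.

Count input length up to 6: every symbol moves from A toward G, which means 'more than 5' and absorbs. Accept from {F}.
A 7-state machine:
       p  q 
>  A   B  B 
   B   C  C 
   C   D  D 
   D   E  E 
   E   F  F 
 * F   G  G 
   G   G  G 
(> = start, * = accepting)

start=A; accept=F; A-p->B; A-q->B; B-p->C; B-q->C; C-p->D; C-q->D; D-p->E; D-q->E; E-p->F; E-q->F; F-p->G; F-q->G; G-p->G; G-q->G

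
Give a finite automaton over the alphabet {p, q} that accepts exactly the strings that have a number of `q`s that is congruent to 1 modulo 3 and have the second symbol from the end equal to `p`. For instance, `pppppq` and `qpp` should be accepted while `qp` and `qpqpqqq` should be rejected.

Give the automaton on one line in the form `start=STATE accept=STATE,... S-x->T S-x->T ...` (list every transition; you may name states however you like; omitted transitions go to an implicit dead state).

Handle the two conditions separately and then intersect. One (3 states) tracks the count of `q`s modulo 3; the other (7 states) tracks the last 2 symbols read. Each combined state is a pair, one component from each; accept when both components accept. Minimizing collapses redundant product states.
A 7-state machine:
       p  q 
>  A   B  C 
   B   B  D 
   C   E  F 
 * D   E  F 
   E   G  F 
   F   F  A 
 * G   G  F 
(> = start, * = accepting)

start=A accept=D,G A-p->B A-q->C B-p->B B-q->D C-p->E C-q->F D-p->E D-q->F E-p->G E-q->F F-p->F F-q->A G-p->G G-q->F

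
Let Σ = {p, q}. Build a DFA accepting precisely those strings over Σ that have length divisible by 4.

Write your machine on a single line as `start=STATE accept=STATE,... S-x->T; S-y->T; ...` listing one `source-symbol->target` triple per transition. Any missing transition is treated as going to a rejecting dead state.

Only the length mod 4 matters, so use a 4-cycle: from any state, every input symbol moves to the next state, wrapping s3 back to s0. Mark s0 accepting.
        p   q  
>* s0   s1  s1 
   s1   s2  s2 
   s2   s3  s3 
   s3   s0  s0 
(> = start, * = accepting)

start=s0; accept=s0; s0-p->s1; s0-q->s1; s1-p->s2; s1-q->s2; s2-p->s3; s2-q->s3; s3-p->s0; s3-q->s0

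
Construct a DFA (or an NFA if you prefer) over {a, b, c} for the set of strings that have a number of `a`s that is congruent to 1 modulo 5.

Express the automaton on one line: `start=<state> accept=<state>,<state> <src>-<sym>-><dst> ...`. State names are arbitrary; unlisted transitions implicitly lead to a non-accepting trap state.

start=q0 accept=q1 q0-a->q1 q0-b->q0 q0-c->q0 q1-a->q2 q1-b->q1 q1-c->q1 q2-a->q3 q2-b->q2 q2-c->q2 q3-a->q4 q3-b->q3 q3-c->q3 q4-a->q0 q4-b->q4 q4-c->q4

Keep the running count of `a`s modulo 5: each `a` advances along the cycle q0 → q1 → q2 → q3 → q4 → q0 while other symbols loop. Accept at q1.
With 5 states:
        a   b   c  
>  q0   q1  q0  q0 
 * q1   q2  q1  q1 
   q2   q3  q2  q2 
   q3   q4  q3  q3 
   q4   q0  q4  q4 
(> = start, * = accepting)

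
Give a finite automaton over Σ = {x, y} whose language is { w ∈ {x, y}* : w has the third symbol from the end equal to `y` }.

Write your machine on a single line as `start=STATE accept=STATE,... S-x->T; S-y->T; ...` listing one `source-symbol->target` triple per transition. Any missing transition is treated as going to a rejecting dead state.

Because acceptance depends on a position counted from the end, the machine has to buffer the most recent 3 symbols. Make each state the string of the last up-to-3 symbols read; on input `x` shift the window left and append `x`. Accept when the buffered window has length 3 and begins with `y`.
With 15 states:
          x    y  
>  S0     S1   S2 
   S1     S3   S4 
   S2     S5   S6 
   S3     S7   S8 
   S4     S9  S10 
   S5    S11  S12 
   S6    S13  S14 
   S7     S7   S8 
   S8     S9  S10 
   S9    S11  S12 
   S10   S13  S14 
 * S11    S7   S8 
 * S12    S9  S10 
 * S13   S11  S12 
 * S14   S13  S14 
(> = start, * = accepting)

start=S0; accept=S11,S12,S13,S14; S0-x->S1; S0-y->S2; S1-x->S3; S1-y->S4; S2-x->S5; S2-y->S6; S3-x->S7; S3-y->S8; S4-x->S9; S4-y->S10; S5-x->S11; S5-y->S12; S6-x->S13; S6-y->S14; S7-x->S7; S7-y->S8; S8-x->S9; S8-y->S10; S9-x->S11; S9-y->S12; S10-x->S13; S10-y->S14; S11-x->S7; S11-y->S8; S12-x->S9; S12-y->S10; S13-x->S11; S13-y->S12; S14-x->S13; S14-y->S14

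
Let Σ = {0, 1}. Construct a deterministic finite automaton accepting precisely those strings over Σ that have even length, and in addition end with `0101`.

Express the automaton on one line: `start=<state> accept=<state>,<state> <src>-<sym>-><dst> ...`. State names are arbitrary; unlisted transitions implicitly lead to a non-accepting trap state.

start=q0 accept=q8 q0-0->q1 q0-1->q2 q1-0->q3 q1-1->q4 q2-0->q3 q2-1->q0 q3-0->q1 q3-1->q5 q4-0->q6 q4-1->q2 q5-0->q7 q5-1->q0 q6-0->q3 q6-1->q8 q7-0->q1 q7-1->q9 q8-0->q6 q8-1->q2 q9-0->q7 q9-1->q0

Build one automaton per condition and run them in lockstep. One (2 states) tracks the input length modulo 2; the other (5 states) tracks how much of the suffix `0101` has currently been matched. Each combined state is a pair, one component from each; accept when both components accept.
10 states suffice.
        0   1  
>  q0   q1  q2 
   q1   q3  q4 
   q2   q3  q0 
   q3   q1  q5 
   q4   q6  q2 
   q5   q7  q0 
   q6   q3  q8 
   q7   q1  q9 
 * q8   q6  q2 
   q9   q7  q0 
(> = start, * = accepting)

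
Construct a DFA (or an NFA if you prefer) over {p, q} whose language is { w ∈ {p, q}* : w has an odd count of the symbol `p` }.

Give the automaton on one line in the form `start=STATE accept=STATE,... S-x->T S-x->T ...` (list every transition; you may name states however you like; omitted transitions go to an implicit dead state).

start=A accept=B A-p->B A-q->A B-p->A B-q->B

The only thing that matters is how many `p`s have appeared, reduced mod 2. Use one state per residue: A for 0, …, B for 1. Reading `p` moves to the next residue; anything else stays put. B is accepting.
With 2 states:
       p  q 
>  A   B  A 
 * B   A  B 
(> = start, * = accepting)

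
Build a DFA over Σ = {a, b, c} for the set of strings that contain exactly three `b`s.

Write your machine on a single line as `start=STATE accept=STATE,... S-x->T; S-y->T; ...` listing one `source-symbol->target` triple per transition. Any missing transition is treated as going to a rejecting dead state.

Only the number of `b`s matters, and only up to 4. Make a chain q0 → q1 → q2 → q3 → q4 advanced by each `b` (with q4 absorbing); every other symbol self-loops. The accepting set is {q3}.
A 5-state machine:
        a   b   c  
>  q0   q0  q1  q0 
   q1   q1  q2  q1 
   q2   q2  q3  q2 
 * q3   q3  q4  q3 
   q4   q4  q4  q4 
(> = start, * = accepting)

start=q0; accept=q3; q0-a->q0; q0-b->q1; q0-c->q0; q1-a->q1; q1-b->q2; q1-c->q1; q2-a->q2; q2-b->q3; q2-c->q2; q3-a->q3; q3-b->q4; q3-c->q3; q4-a->q4; q4-b->q4; q4-c->q4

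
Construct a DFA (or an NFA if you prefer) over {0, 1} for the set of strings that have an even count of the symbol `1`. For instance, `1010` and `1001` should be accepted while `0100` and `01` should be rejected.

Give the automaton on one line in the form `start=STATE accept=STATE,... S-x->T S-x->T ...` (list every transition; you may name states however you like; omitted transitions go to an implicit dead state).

The only thing that matters is how many `1`s have appeared, reduced mod 2. Use one state per residue: s0 for 0, …, s1 for 1. Reading `1` moves to the next residue; anything else stays put. s0 is accepting.
With 2 states:
        0   1  
>* s0   s0  s1 
   s1   s1  s0 
(> = start, * = accepting)

start=s0 accept=s0 s0-0->s0 s0-1->s1 s1-0->s1 s1-1->s0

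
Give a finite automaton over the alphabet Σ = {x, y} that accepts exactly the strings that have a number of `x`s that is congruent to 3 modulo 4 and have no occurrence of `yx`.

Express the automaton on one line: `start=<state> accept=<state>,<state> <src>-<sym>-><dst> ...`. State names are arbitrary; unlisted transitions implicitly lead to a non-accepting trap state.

start=q0 accept=q6,q9 q0-x->q1 q0-y->q2 q1-x->q3 q1-y->q4 q2-x->q5 q2-y->q2 q3-x->q6 q3-y->q7 q4-x->q8 q4-y->q4 q5-x->q8 q5-y->q5 q6-x->q0 q6-y->q9 q7-x->q10 q7-y->q7 q8-x->q10 q8-y->q8 q9-x->q11 q9-y->q9 q10-x->q11 q10-y->q10 q11-x->q5 q11-y->q11

Run two small machines in parallel and take their product. One (4 states) tracks the count of `x`s modulo 4; the other (3 states) tracks partial matches of the forbidden pattern `yx`. Each combined state is a pair, one component from each; accept when both components accept.
          x    y  
>  q0     q1   q2 
   q1     q3   q4 
   q2     q5   q2 
   q3     q6   q7 
   q4     q8   q4 
   q5     q8   q5 
 * q6     q0   q9 
   q7    q10   q7 
   q8    q10   q8 
 * q9    q11   q9 
   q10   q11  q10 
   q11    q5  q11 
(> = start, * = accepting)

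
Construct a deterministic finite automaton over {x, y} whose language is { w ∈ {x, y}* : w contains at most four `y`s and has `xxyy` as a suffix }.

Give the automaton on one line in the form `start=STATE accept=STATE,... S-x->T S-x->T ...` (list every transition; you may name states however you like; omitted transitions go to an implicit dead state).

start=A accept=K,N A-x->B A-y->C B-x->D B-y->C C-x->E C-y->F D-x->D D-y->G E-x->H E-y->F F-x->I F-y->J G-x->E G-y->K H-x->H H-y->L I-x->M I-y->J J-x->J J-y->J K-x->I K-y->J L-x->I L-y->N M-x->M M-y->O N-x->J N-y->J O-x->J O-y->N

Handle the two conditions separately and then intersect. The first has 6 states tracking the count of `y`s, saturating at 5; the second has 5 states tracking how much of the suffix `xxyy` has currently been matched. A product state is a pair (one from each), accepting exactly when both do. Minimizing collapses redundant product states.
With 15 states:
       x  y 
>  A   B  C 
   B   D  C 
   C   E  F 
   D   D  G 
   E   H  F 
   F   I  J 
   G   E  K 
   H   H  L 
   I   M  J 
   J   J  J 
 * K   I  J 
   L   I  N 
   M   M  O 
 * N   J  J 
   O   J  N 
(> = start, * = accepting)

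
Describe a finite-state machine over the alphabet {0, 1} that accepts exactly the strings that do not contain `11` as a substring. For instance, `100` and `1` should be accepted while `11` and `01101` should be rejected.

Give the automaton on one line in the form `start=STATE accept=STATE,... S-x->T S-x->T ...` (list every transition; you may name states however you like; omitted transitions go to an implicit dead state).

start=S0 accept=S0,S1 S0-0->S0 S0-1->S1 S1-0->S0 S1-1->S2 S2-0->S2 S2-1->S2

Track partial matches of the forbidden pattern `11`. State S2 is a dead state reached once `11` has occurred; every other state accepts. S0 means no part of `11` is currently matched.
        0   1  
>* S0   S0  S1 
 * S1   S0  S2 
   S2   S2  S2 
(> = start, * = accepting)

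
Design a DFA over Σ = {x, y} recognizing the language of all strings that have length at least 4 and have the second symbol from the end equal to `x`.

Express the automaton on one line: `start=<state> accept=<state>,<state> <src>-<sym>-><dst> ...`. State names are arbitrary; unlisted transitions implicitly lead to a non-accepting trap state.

start=S0 accept=S4,S5 S0-x->S1 S0-y->S1 S1-x->S2 S1-y->S2 S2-x->S3 S2-y->S2 S3-x->S4 S3-y->S5 S4-x->S4 S4-y->S5 S5-x->S3 S5-y->S2

Handle the two conditions separately and then intersect. The first has 6 states tracking the input length, saturating at 5; the second has 7 states tracking the last 2 symbols read. A product state is a pair (one from each), accepting exactly when both do. Equivalent product states are then merged.
With 6 states:
        x   y  
>  S0   S1  S1 
   S1   S2  S2 
   S2   S3  S2 
   S3   S4  S5 
 * S4   S4  S5 
 * S5   S3  S2 
(> = start, * = accepting)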